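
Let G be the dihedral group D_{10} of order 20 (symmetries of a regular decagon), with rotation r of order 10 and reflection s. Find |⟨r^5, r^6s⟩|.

4

|⟨r^5⟩| = 2 and |⟨r^6s⟩| = 2, so |H| is a multiple of lcm(2, 2) = 2 and divides |G| = 20.
Closing under the operation: H = {e, r^5, rs, r^6s}, so |H| = 4.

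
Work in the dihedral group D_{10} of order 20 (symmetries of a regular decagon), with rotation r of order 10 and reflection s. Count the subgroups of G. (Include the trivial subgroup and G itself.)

22

|G| = 20, so by Lagrange every subgroup order divides 20. Divisors: 1, 2, 4, 5, 10, 20.
Subgroups by order — order 1: 1; order 2: 11; order 4: 5; order 5: 1; order 10: 3; order 20: 1.
Total: 1 + 11 + 5 + 1 + 3 + 1 = 22.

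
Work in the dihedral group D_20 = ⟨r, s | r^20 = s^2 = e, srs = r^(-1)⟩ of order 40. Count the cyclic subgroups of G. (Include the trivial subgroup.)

A cyclic subgroup of order d is generated by each of its φ(d) elements of order d, so the cyclic subgroups of order d number (#elements of order d)/φ(d).
Cyclic subgroups by order — order 1: 1; order 2: 21; order 4: 1; order 5: 1; order 10: 1; order 20: 1.
Total: 26.

26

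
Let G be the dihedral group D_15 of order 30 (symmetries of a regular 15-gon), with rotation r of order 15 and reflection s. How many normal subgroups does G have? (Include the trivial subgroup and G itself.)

5

G has 28 subgroups. Checking conjugation-invariance by order — order 1: 1/1 normal; order 2: 0/15 normal; order 3: 1/1 normal; order 5: 1/1 normal; order 6: 0/5 normal; order 10: 0/3 normal; order 15: 1/1 normal; order 30: 1/1 normal.
Total normal subgroups: 5.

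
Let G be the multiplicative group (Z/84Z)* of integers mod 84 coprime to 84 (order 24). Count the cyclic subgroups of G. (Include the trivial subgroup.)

A cyclic subgroup of order d is generated by each of its φ(d) elements of order d, so the cyclic subgroups of order d number (#elements of order d)/φ(d).
Cyclic subgroups by order — order 1: 1; order 2: 7; order 3: 1; order 6: 7.
Total: 16.

16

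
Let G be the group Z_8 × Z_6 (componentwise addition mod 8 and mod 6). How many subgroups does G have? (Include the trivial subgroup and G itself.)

|G| = 48, so by Lagrange every subgroup order divides 48. Divisors: 1, 2, 3, 4, 6, 8, 12, 16, 24, 48.
Subgroups by order — order 1: 1; order 2: 3; order 3: 1; order 4: 3; order 6: 3; order 8: 3; order 12: 3; order 16: 1; order 24: 3; order 48: 1.
Total: 1 + 3 + 1 + 3 + 3 + 3 + 3 + 1 + 3 + 1 = 22.

22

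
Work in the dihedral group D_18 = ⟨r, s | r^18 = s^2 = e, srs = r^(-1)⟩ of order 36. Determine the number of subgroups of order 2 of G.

19

|G| = 36 and 2 | 36, so subgroups of order 2 are possible by Lagrange.
The subgroups of order 2 are: {e, r^10s}; {e, r^11s}; {e, r^12s}; {e, r^13s}; … (19 in all).
So G has 19 subgroups of order 2.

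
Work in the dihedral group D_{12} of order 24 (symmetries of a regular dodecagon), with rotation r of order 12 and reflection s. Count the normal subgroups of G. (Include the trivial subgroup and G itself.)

9

G has 34 subgroups. Checking conjugation-invariance by order — order 1: 1/1 normal; order 2: 1/13 normal; order 3: 1/1 normal; order 4: 1/7 normal; order 6: 1/5 normal; order 8: 0/3 normal; order 12: 3/3 normal; order 24: 1/1 normal.
Total normal subgroups: 9.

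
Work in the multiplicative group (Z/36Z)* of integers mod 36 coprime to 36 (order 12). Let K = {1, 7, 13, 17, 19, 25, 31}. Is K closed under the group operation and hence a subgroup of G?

No

|K| = 7 does not divide |G| = 12, so by Lagrange K is not a subgroup.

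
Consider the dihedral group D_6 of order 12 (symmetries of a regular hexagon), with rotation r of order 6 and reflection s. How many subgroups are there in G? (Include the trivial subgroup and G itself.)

16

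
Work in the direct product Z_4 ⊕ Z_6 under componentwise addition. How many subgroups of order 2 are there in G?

3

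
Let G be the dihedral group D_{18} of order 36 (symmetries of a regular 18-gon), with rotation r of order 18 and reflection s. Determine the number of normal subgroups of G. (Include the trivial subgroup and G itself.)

9

G has 45 subgroups. Checking conjugation-invariance by order — order 1: 1/1 normal; order 2: 1/19 normal; order 3: 1/1 normal; order 4: 0/9 normal; order 6: 1/7 normal; order 9: 1/1 normal; order 12: 0/3 normal; order 18: 3/3 normal; order 36: 1/1 normal.
Total normal subgroups: 9.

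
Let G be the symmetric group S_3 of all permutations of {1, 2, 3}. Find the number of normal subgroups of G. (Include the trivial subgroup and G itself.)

3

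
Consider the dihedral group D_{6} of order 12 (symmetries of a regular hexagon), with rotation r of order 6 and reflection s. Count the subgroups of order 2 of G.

|G| = 12 and 2 | 12, so subgroups of order 2 are possible by Lagrange.
The subgroups of order 2 are: {e, r^2s}; {e, r^3}; {e, r^3s}; {e, r^4s}; … (7 in all).
So G has 7 subgroups of order 2.

7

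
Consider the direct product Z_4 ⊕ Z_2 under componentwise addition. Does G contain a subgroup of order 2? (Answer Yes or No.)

2 | 8. A subgroup of order 2 is {(0,0), (0,1)}.

Yes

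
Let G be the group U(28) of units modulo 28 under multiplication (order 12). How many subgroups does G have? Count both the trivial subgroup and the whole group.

10

|G| = 12, so by Lagrange every subgroup order divides 12. Divisors: 1, 2, 3, 4, 6, 12.
Subgroups by order — order 1: 1; order 2: 3; order 3: 1; order 4: 1; order 6: 3; order 12: 1.
Total: 1 + 3 + 1 + 1 + 3 + 1 = 10.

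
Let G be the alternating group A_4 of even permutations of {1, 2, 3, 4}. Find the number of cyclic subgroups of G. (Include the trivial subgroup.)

8

A cyclic subgroup of order d is generated by each of its φ(d) elements of order d, so the cyclic subgroups of order d number (#elements of order d)/φ(d).
Cyclic subgroups by order — order 1: 1; order 2: 3; order 3: 4.
Total: 8.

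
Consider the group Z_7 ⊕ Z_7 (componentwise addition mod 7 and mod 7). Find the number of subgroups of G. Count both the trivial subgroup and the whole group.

|G| = 49, so by Lagrange every subgroup order divides 49. Divisors: 1, 7, 49.
Subgroups by order — order 1: 1; order 7: 8; order 49: 1.
Total: 1 + 8 + 1 = 10.

10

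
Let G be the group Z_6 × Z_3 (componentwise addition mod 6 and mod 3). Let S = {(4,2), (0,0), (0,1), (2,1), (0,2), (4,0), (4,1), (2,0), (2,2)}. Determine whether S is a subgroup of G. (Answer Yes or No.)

Yes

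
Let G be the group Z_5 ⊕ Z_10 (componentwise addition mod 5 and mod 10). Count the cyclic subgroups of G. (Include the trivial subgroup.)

14

Each element a generates a cyclic subgroup ⟨a⟩; distinct elements may generate the same one (a cyclic group of order d has φ(d) generators).
Cyclic subgroups by order — order 1: 1; order 2: 1; order 5: 6; order 10: 6.
Total: 14.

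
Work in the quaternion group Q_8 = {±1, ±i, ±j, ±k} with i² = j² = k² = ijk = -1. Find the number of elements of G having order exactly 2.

1

The elements of order 2 are: -1.
That's 1.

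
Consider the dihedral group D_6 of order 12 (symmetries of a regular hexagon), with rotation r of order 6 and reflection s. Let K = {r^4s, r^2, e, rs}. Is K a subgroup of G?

No

r^2 ∈ K but its inverse r^4 ∉ K, so K is not a subgroup.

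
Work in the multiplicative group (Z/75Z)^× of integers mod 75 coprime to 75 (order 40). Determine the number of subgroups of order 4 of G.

3

|G| = 40 and 4 | 40, so subgroups of order 4 are possible by Lagrange.
The subgroups of order 4 are: {1, 26, 49, 74}; {1, 32, 49, 68}; {1, 7, 43, 49}.
So G has 3 subgroups of order 4.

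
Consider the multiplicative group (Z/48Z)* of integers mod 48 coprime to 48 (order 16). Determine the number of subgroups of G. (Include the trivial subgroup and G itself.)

27

|G| = 16, so by Lagrange every subgroup order divides 16. Divisors: 1, 2, 4, 8, 16.
Subgroups by order — order 1: 1; order 2: 7; order 4: 11; order 8: 7; order 16: 1.
Total: 1 + 7 + 11 + 7 + 1 = 27.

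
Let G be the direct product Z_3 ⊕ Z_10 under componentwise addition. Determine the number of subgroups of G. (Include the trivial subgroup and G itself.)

8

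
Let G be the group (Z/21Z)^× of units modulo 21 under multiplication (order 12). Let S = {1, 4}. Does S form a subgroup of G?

4 ∈ S but its inverse 16 ∉ S, so S is not a subgroup.

No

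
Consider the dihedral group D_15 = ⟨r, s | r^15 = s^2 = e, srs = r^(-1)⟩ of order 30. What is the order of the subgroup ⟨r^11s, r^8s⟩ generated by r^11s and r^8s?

|⟨r^11s⟩| = 2 and |⟨r^8s⟩| = 2, so |H| is a multiple of lcm(2, 2) = 2 and divides |G| = 30.
Closing under the operation: H = {e, r^3, r^6, r^9, r^12, r^2s, r^5s, r^8s, r^11s, r^14s}, so |H| = 10.

10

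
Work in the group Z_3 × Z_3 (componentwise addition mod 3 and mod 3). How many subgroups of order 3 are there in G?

4

|G| = 9 and 3 | 9, so subgroups of order 3 are possible by Lagrange.
The subgroups of order 3 are: {(0,0), (0,1), (0,2)}; {(0,0), (1,0), (2,0)}; {(0,0), (1,1), (2,2)}; {(0,0), (1,2), (2,1)}.
So G has 4 subgroups of order 3.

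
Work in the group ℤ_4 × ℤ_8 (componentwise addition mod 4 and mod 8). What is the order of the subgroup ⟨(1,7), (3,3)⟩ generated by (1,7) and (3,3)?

16

|⟨(1,7)⟩| = 8 and |⟨(3,3)⟩| = 8, so |H| is a multiple of lcm(8, 8) = 8 and divides |G| = 32.
Closing under the operation: H = {(0,0), (0,2), (0,4), (0,6), (1,1), (1,3), (1,5), (1,7), (2,0), (2,2), (2,4), (2,6), (3,1), (3,3), (3,5), (3,7)}, so |H| = 16.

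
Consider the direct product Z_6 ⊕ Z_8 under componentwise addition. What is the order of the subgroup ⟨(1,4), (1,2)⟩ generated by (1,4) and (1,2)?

24

|⟨(1,4)⟩| = 6 and |⟨(1,2)⟩| = 12, so |H| is a multiple of lcm(6, 12) = 12 and divides |G| = 48.
Closing under the operation: H = {(0,0), (0,2), (0,4), (0,6), (1,0), (1,2), (1,4), (1,6), (2,0), (2,2), (2,4), (2,6), (3,0), (3,2), (3,4), (3,6), (4,0), (4,2), (4,4), (4,6), (5,0), (5,2), (5,4), (5,6)}, so |H| = 24.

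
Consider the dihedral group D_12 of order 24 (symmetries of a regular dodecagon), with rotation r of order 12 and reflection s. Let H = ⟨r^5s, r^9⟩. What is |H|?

|⟨r^5s⟩| = 2 and |⟨r^9⟩| = 4, so |H| is a multiple of lcm(2, 4) = 4 and divides |G| = 24.
Closing under the operation: H = {e, r^3, r^6, r^9, r^2s, r^5s, r^8s, r^11s}, so |H| = 8.

8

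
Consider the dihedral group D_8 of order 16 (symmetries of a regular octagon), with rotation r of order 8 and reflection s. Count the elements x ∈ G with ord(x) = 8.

4

The elements of order 8 are: r, r^3, r^5, r^7.
That's 4.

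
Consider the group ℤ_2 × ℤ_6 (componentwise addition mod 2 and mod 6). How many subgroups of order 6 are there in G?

|G| = 12 and 6 | 12, so subgroups of order 6 are possible by Lagrange.
The subgroups of order 6 are: {(0,0), (0,1), (0,2), (0,3), (0,4), (0,5)}; {(0,0), (0,2), (0,4), (1,0), (1,2), (1,4)}; {(0,0), (0,2), (0,4), (1,1), (1,3), (1,5)}.
So G has 3 subgroups of order 6.

3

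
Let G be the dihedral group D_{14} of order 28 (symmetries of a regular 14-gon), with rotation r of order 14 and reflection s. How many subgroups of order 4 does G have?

7

|G| = 28 and 4 | 28, so subgroups of order 4 are possible by Lagrange.
The subgroups of order 4 are: {e, r^7, r^3s, r^10s}; {e, r^7, r^4s, r^11s}; {e, r^7, r^5s, r^12s}; {e, r^7, r^6s, r^13s}; … (7 in all).
So G has 7 subgroups of order 4.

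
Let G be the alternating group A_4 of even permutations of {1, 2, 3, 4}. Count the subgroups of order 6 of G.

0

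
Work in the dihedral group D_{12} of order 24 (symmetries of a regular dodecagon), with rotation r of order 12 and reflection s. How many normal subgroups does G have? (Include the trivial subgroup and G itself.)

9

G has 34 subgroups. Checking conjugation-invariance by order — order 1: 1/1 normal; order 2: 1/13 normal; order 3: 1/1 normal; order 4: 1/7 normal; order 6: 1/5 normal; order 8: 0/3 normal; order 12: 3/3 normal; order 24: 1/1 normal.
Total normal subgroups: 9.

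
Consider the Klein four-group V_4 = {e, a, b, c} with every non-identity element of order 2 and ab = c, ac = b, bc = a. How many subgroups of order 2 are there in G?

|G| = 4 and 2 | 4, so subgroups of order 2 are possible by Lagrange.
The subgroups of order 2 are: {e, a}; {e, b}; {e, c}.
So G has 3 subgroups of order 2.

3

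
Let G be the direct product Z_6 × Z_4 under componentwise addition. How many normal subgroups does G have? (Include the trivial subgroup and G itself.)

G is abelian, so every subgroup is normal.
G has 16 subgroups in total, hence 16 normal subgroups.

16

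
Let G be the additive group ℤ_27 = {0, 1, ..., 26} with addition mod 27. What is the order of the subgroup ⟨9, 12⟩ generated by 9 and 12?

9

|⟨9⟩| = 3 and |⟨12⟩| = 9, so |H| is a multiple of lcm(3, 9) = 9 and divides |G| = 27.
Closing under the operation: H = {0, 3, 6, 9, 12, 15, 18, 21, 24}, so |H| = 9.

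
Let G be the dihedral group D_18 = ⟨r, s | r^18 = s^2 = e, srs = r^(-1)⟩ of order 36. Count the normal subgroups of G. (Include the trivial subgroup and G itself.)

G has 45 subgroups. Checking conjugation-invariance by order — order 1: 1/1 normal; order 2: 1/19 normal; order 3: 1/1 normal; order 4: 0/9 normal; order 6: 1/7 normal; order 9: 1/1 normal; order 12: 0/3 normal; order 18: 3/3 normal; order 36: 1/1 normal.
Total normal subgroups: 9.

9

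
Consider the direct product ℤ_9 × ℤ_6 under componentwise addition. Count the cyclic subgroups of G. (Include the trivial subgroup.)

A cyclic subgroup of order d is generated by each of its φ(d) elements of order d, so the cyclic subgroups of order d number (#elements of order d)/φ(d).
Cyclic subgroups by order — order 1: 1; order 2: 1; order 3: 4; order 6: 4; order 9: 3; order 18: 3.
Total: 16.

16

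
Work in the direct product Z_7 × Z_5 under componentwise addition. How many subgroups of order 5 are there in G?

1

|G| = 35 and 5 | 35, so subgroups of order 5 are possible by Lagrange.
The subgroups of order 5 are: {(0,0), (0,1), (0,2), (0,3), (0,4)}.
So G has 1 subgroup of order 5.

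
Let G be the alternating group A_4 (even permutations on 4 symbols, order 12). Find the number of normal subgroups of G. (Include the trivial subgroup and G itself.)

3

G has 10 subgroups. Checking conjugation-invariance by order — order 1: 1/1 normal; order 2: 0/3 normal; order 3: 0/4 normal; order 4: 1/1 normal; order 12: 1/1 normal.
Total normal subgroups: 3.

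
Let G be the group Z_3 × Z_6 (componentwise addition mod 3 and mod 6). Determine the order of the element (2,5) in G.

6

The order of (2,5) in Z_3 × Z_6 is lcm(ord(2) in Z_3, ord(5) in Z_6).
ord(2) = 3 and ord(5) = 6, so |⟨(2,5)⟩| = lcm(3, 6) = 6.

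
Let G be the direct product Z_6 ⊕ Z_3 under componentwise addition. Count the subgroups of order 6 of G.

4

|G| = 18 and 6 | 18, so subgroups of order 6 are possible by Lagrange.
The subgroups of order 6 are: {(0,0), (0,1), (0,2), (3,0), (3,1), (3,2)}; {(0,0), (1,0), (2,0), (3,0), (4,0), (5,0)}; {(0,0), (1,1), (2,2), (3,0), (4,1), (5,2)}; {(0,0), (1,2), (2,1), (3,0), (4,2), (5,1)}.
So G has 4 subgroups of order 6.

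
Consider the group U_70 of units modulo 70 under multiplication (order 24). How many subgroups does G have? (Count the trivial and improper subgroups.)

|G| = 24, so by Lagrange every subgroup order divides 24. Divisors: 1, 2, 3, 4, 6, 8, 12, 24.
Subgroups by order — order 1: 1; order 2: 3; order 3: 1; order 4: 3; order 6: 3; order 8: 1; order 12: 3; order 24: 1.
Total: 1 + 3 + 1 + 3 + 3 + 1 + 3 + 1 = 16.

16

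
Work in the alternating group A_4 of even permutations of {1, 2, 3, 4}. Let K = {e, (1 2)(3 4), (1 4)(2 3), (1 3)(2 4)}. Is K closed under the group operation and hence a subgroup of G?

|K| = 4 divides |G| = 12, consistent with Lagrange.
K contains the identity, every element's inverse is in K, and K is closed under ∘: it is a subgroup.

Yes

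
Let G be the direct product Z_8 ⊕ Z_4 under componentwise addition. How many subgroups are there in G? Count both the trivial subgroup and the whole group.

|G| = 32, so by Lagrange every subgroup order divides 32. Divisors: 1, 2, 4, 8, 16, 32.
Subgroups by order — order 1: 1; order 2: 3; order 4: 7; order 8: 7; order 16: 3; order 32: 1.
Total: 1 + 3 + 7 + 7 + 3 + 1 = 22.

22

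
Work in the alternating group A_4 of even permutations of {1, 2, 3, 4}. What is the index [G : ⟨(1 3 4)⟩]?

4

|⟨(1 3 4)⟩| = 3 and |G| = 12.
By Lagrange, [G : H] = |G|/|H| = 12/3 = 4.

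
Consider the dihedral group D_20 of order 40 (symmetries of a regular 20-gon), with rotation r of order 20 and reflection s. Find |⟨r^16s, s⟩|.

10

|⟨r^16s⟩| = 2 and |⟨s⟩| = 2, so |H| is a multiple of lcm(2, 2) = 2 and divides |G| = 40.
Closing under the operation: H = {e, r^4, r^8, r^12, r^16, s, r^4s, r^8s, r^12s, r^16s}, so |H| = 10.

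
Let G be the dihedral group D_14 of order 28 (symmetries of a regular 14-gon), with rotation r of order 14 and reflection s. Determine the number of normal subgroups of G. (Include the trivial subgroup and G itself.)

G has 28 subgroups. Checking conjugation-invariance by order — order 1: 1/1 normal; order 2: 1/15 normal; order 4: 0/7 normal; order 7: 1/1 normal; order 14: 3/3 normal; order 28: 1/1 normal.
Total normal subgroups: 7.

7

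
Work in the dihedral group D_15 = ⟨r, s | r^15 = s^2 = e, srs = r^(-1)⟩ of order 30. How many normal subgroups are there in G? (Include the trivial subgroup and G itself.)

G has 28 subgroups. Checking conjugation-invariance by order — order 1: 1/1 normal; order 2: 0/15 normal; order 3: 1/1 normal; order 5: 1/1 normal; order 6: 0/5 normal; order 10: 0/3 normal; order 15: 1/1 normal; order 30: 1/1 normal.
Total normal subgroups: 5.

5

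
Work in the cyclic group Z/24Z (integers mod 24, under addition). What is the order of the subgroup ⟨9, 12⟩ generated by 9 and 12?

|⟨9⟩| = 8 and |⟨12⟩| = 2, so |H| is a multiple of lcm(8, 2) = 8 and divides |G| = 24.
Closing under the operation: H = {0, 3, 6, 9, 12, 15, 18, 21}, so |H| = 8.

8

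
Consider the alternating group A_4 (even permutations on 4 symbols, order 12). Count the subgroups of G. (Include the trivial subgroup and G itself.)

10

|G| = 12, so by Lagrange every subgroup order divides 12. Divisors: 1, 2, 3, 4, 6, 12.
Subgroups by order — order 1: 1; order 2: 3; order 3: 4; order 4: 1; order 6: 0; order 12: 1.
Total: 1 + 3 + 4 + 1 + 0 + 1 = 10.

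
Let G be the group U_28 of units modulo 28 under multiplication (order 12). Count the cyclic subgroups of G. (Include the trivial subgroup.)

8

Group the elements of G by the cyclic subgroup they generate; each cyclic subgroup of order d accounts for φ(d) elements.
Cyclic subgroups by order — order 1: 1; order 2: 3; order 3: 1; order 6: 3.
Total: 8.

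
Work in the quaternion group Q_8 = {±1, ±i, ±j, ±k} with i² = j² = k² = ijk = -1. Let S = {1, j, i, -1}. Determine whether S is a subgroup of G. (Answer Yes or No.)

No

i ∈ S but its inverse -i ∉ S, so S is not a subgroup.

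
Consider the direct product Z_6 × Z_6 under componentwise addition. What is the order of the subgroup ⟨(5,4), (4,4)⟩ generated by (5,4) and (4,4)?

|⟨(5,4)⟩| = 6 and |⟨(4,4)⟩| = 3, so |H| is a multiple of lcm(6, 3) = 6 and divides |G| = 36.
Closing under the operation: H = {(0,0), (0,2), (0,4), (1,0), (1,2), (1,4), (2,0), (2,2), (2,4), (3,0), (3,2), (3,4), (4,0), (4,2), (4,4), (5,0), (5,2), (5,4)}, so |H| = 18.

18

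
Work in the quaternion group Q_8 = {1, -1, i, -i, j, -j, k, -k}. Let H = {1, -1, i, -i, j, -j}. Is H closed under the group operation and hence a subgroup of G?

|H| = 6 does not divide |G| = 8, so by Lagrange H is not a subgroup.

No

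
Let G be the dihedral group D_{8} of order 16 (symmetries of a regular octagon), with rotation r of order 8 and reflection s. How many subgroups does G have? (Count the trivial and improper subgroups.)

19

|G| = 16, so by Lagrange every subgroup order divides 16. Divisors: 1, 2, 4, 8, 16.
Subgroups by order — order 1: 1; order 2: 9; order 4: 5; order 8: 3; order 16: 1.
Total: 1 + 9 + 5 + 3 + 1 = 19.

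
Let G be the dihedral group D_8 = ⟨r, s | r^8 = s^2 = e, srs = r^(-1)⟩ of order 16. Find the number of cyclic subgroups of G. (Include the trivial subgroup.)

12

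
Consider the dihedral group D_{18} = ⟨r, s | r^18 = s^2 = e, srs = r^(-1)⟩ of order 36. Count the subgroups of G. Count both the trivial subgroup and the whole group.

45

|G| = 36, so by Lagrange every subgroup order divides 36. Divisors: 1, 2, 3, 4, 6, 9, 12, 18, 36.
Subgroups by order — order 1: 1; order 2: 19; order 3: 1; order 4: 9; order 6: 7; order 9: 1; order 12: 3; order 18: 3; order 36: 1.
Total: 1 + 19 + 1 + 9 + 7 + 1 + 3 + 3 + 1 = 45.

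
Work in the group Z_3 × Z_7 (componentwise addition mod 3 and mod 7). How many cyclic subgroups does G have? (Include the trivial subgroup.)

A cyclic subgroup of order d is generated by each of its φ(d) elements of order d, so the cyclic subgroups of order d number (#elements of order d)/φ(d).
Cyclic subgroups by order — order 1: 1; order 3: 1; order 7: 1; order 21: 1.
Total: 4.

4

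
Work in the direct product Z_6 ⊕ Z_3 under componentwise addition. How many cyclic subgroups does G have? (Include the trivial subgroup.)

Each element a generates a cyclic subgroup ⟨a⟩; distinct elements may generate the same one (a cyclic group of order d has φ(d) generators).
Cyclic subgroups by order — order 1: 1; order 2: 1; order 3: 4; order 6: 4.
Total: 10.

10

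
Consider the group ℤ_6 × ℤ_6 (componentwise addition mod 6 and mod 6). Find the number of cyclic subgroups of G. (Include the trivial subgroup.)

A cyclic subgroup of order d is generated by each of its φ(d) elements of order d, so the cyclic subgroups of order d number (#elements of order d)/φ(d).
Cyclic subgroups by order — order 1: 1; order 2: 3; order 3: 4; order 6: 12.
Total: 20.

20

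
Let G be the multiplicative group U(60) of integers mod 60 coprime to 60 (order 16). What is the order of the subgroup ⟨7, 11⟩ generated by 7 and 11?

8

|⟨7⟩| = 4 and |⟨11⟩| = 2, so |H| is a multiple of lcm(4, 2) = 4 and divides |G| = 16.
Closing under the operation: H = {1, 7, 11, 17, 43, 49, 53, 59}, so |H| = 8.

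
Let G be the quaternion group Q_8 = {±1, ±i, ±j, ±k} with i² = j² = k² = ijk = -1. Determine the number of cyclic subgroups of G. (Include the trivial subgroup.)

Each element a generates a cyclic subgroup ⟨a⟩; distinct elements may generate the same one (a cyclic group of order d has φ(d) generators).
Cyclic subgroups by order — order 1: 1; order 2: 1; order 4: 3.
Total: 5.

5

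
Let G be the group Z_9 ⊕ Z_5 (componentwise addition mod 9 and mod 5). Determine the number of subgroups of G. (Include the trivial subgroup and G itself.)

|G| = 45, so by Lagrange every subgroup order divides 45. Divisors: 1, 3, 5, 9, 15, 45.
Subgroups by order — order 1: 1; order 3: 1; order 5: 1; order 9: 1; order 15: 1; order 45: 1.
Total: 1 + 1 + 1 + 1 + 1 + 1 = 6.

6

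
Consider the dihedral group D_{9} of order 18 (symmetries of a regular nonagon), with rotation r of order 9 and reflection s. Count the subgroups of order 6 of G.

|G| = 18 and 6 | 18, so subgroups of order 6 are possible by Lagrange.
The subgroups of order 6 are: {e, r^3, r^6, r^2s, r^5s, r^8s}; {e, r^3, r^6, s, r^3s, r^6s}; {e, r^3, r^6, rs, r^4s, r^7s}.
So G has 3 subgroups of order 6.

3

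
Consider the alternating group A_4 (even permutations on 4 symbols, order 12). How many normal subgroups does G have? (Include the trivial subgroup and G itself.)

G has 10 subgroups. Checking conjugation-invariance by order — order 1: 1/1 normal; order 2: 0/3 normal; order 3: 0/4 normal; order 4: 1/1 normal; order 12: 1/1 normal.
Total normal subgroups: 3.

3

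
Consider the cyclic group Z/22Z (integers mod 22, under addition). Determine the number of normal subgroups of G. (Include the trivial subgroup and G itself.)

G is abelian, so every subgroup is normal.
G has 4 subgroups in total, hence 4 normal subgroups.

4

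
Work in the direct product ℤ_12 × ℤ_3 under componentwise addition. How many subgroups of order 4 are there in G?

|G| = 36 and 4 | 36, so subgroups of order 4 are possible by Lagrange.
The subgroups of order 4 are: {(0,0), (3,0), (6,0), (9,0)}.
So G has 1 subgroup of order 4.

1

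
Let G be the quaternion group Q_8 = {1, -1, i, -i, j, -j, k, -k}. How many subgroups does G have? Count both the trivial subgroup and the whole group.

6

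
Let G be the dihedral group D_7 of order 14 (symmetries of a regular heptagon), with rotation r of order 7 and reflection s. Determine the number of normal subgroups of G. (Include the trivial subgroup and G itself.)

G has 10 subgroups. Checking conjugation-invariance by order — order 1: 1/1 normal; order 2: 0/7 normal; order 7: 1/1 normal; order 14: 1/1 normal.
Total normal subgroups: 3.

3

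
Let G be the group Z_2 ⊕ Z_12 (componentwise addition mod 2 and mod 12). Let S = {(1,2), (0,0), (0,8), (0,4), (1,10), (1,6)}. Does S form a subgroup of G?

|S| = 6 divides |G| = 24, consistent with Lagrange.
S contains the identity, every element's inverse is in S, and S is closed under +: it is a subgroup.
In fact S = ⟨(1,2)⟩.

Yes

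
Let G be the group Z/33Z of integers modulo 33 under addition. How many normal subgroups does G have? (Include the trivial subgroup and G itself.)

G is abelian, so every subgroup is normal.
G has 4 subgroups in total, hence 4 normal subgroups.

4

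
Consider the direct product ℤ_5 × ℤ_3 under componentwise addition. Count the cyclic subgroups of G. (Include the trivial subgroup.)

Each element a generates a cyclic subgroup ⟨a⟩; distinct elements may generate the same one (a cyclic group of order d has φ(d) generators).
Cyclic subgroups by order — order 1: 1; order 3: 1; order 5: 1; order 15: 1.
Total: 4.

4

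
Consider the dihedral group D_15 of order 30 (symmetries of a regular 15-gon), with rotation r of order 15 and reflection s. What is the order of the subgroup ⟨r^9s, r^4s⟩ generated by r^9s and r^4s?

|⟨r^9s⟩| = 2 and |⟨r^4s⟩| = 2, so |H| is a multiple of lcm(2, 2) = 2 and divides |G| = 30.
Closing under the operation: H = {e, r^5, r^10, r^4s, r^9s, r^14s}, so |H| = 6.

6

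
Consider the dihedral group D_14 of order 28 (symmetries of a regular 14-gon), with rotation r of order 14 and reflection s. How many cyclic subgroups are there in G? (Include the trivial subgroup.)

18

A cyclic subgroup of order d is generated by each of its φ(d) elements of order d, so the cyclic subgroups of order d number (#elements of order d)/φ(d).
Cyclic subgroups by order — order 1: 1; order 2: 15; order 7: 1; order 14: 1.
Total: 18.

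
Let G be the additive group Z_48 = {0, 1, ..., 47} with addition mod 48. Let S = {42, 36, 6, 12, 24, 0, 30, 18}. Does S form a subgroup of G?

|S| = 8 divides |G| = 48, consistent with Lagrange.
S contains the identity, every element's inverse is in S, and S is closed under +: it is a subgroup.
In fact S = ⟨6⟩.

Yes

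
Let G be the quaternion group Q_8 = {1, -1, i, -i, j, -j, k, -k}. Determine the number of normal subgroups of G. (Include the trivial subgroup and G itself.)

6

G has 6 subgroups. Checking conjugation-invariance by order — order 1: 1/1 normal; order 2: 1/1 normal; order 4: 3/3 normal; order 8: 1/1 normal.
Total normal subgroups: 6.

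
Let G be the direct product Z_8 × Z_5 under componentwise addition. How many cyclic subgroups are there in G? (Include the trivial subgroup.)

Each element a generates a cyclic subgroup ⟨a⟩; distinct elements may generate the same one (a cyclic group of order d has φ(d) generators).
Cyclic subgroups by order — order 1: 1; order 2: 1; order 4: 1; order 5: 1; order 8: 1; order 10: 1; order 20: 1; order 40: 1.
Total: 8.

8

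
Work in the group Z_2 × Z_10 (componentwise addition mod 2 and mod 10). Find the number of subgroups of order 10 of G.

|G| = 20 and 10 | 20, so subgroups of order 10 are possible by Lagrange.
The subgroups of order 10 are: {(0,0), (0,1), (0,2), (0,3), (0,4), (0,5), (0,6), (0,7), (0,8), (0,9)}; {(0,0), (0,2), (0,4), (0,6), (0,8), (1,0), (1,2), (1,4), (1,6), (1,8)}; {(0,0), (0,2), (0,4), (0,6), (0,8), (1,1), (1,3), (1,5), (1,7), (1,9)}.
So G has 3 subgroups of order 10.

3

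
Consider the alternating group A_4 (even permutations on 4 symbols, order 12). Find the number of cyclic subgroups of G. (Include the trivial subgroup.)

8

Group the elements of G by the cyclic subgroup they generate; each cyclic subgroup of order d accounts for φ(d) elements.
Cyclic subgroups by order — order 1: 1; order 2: 3; order 3: 4.
Total: 8.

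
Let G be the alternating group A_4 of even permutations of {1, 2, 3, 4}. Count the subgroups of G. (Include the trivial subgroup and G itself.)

10

|G| = 12, so by Lagrange every subgroup order divides 12. Divisors: 1, 2, 3, 4, 6, 12.
Subgroups by order — order 1: 1; order 2: 3; order 3: 4; order 4: 1; order 6: 0; order 12: 1.
Total: 1 + 3 + 4 + 1 + 0 + 1 = 10.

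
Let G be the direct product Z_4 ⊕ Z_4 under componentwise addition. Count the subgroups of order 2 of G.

|G| = 16 and 2 | 16, so subgroups of order 2 are possible by Lagrange.
The subgroups of order 2 are: {(0,0), (0,2)}; {(0,0), (2,0)}; {(0,0), (2,2)}.
So G has 3 subgroups of order 2.

3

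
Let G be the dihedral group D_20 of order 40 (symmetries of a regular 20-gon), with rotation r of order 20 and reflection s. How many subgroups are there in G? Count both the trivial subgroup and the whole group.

|G| = 40, so by Lagrange every subgroup order divides 40. Divisors: 1, 2, 4, 5, 8, 10, 20, 40.
Subgroups by order — order 1: 1; order 2: 21; order 4: 11; order 5: 1; order 8: 5; order 10: 5; order 20: 3; order 40: 1.
Total: 1 + 21 + 11 + 1 + 5 + 5 + 3 + 1 = 48.

48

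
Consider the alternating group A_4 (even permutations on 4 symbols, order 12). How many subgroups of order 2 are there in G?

|G| = 12 and 2 | 12, so subgroups of order 2 are possible by Lagrange.
The subgroups of order 2 are: {e, (1 2)(3 4)}; {e, (1 3)(2 4)}; {e, (1 4)(2 3)}.
So G has 3 subgroups of order 2.

3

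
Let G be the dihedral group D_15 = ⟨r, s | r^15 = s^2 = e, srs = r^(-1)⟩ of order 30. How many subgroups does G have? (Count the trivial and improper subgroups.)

|G| = 30, so by Lagrange every subgroup order divides 30. Divisors: 1, 2, 3, 5, 6, 10, 15, 30.
Subgroups by order — order 1: 1; order 2: 15; order 3: 1; order 5: 1; order 6: 5; order 10: 3; order 15: 1; order 30: 1.
Total: 1 + 15 + 1 + 1 + 5 + 3 + 1 + 1 = 28.

28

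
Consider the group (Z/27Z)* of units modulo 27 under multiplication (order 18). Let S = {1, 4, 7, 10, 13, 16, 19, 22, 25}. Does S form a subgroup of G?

Yes

|S| = 9 divides |G| = 18, consistent with Lagrange.
S contains the identity, every element's inverse is in S, and S is closed under ·: it is a subgroup.
In fact S = ⟨4⟩.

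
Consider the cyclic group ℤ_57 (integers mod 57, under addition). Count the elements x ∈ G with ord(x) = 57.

In a cyclic group of order 57, the number of elements of order d (for d | 57) is φ(d).
φ(57) = 36.

36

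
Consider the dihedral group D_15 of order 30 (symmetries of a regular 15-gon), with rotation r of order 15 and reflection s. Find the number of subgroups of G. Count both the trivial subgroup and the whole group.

|G| = 30, so by Lagrange every subgroup order divides 30. Divisors: 1, 2, 3, 5, 6, 10, 15, 30.
Subgroups by order — order 1: 1; order 2: 15; order 3: 1; order 5: 1; order 6: 5; order 10: 3; order 15: 1; order 30: 1.
Total: 1 + 15 + 1 + 1 + 5 + 3 + 1 + 1 = 28.

28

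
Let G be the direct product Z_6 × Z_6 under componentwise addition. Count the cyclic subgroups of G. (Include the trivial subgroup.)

20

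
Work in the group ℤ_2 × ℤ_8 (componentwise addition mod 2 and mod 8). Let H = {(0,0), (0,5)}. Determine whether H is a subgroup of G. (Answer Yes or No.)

No

(0,5) ∈ H but its inverse (0,3) ∉ H, so H is not a subgroup.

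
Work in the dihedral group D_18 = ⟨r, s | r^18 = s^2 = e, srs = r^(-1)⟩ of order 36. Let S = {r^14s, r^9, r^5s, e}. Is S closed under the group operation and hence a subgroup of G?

Yes

|S| = 4 divides |G| = 36, consistent with Lagrange.
S contains the identity, every element's inverse is in S, and S is closed under ·: it is a subgroup.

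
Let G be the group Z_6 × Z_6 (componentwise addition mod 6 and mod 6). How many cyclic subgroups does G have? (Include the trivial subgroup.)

20

Each element a generates a cyclic subgroup ⟨a⟩; distinct elements may generate the same one (a cyclic group of order d has φ(d) generators).
Cyclic subgroups by order — order 1: 1; order 2: 3; order 3: 4; order 6: 12.
Total: 20.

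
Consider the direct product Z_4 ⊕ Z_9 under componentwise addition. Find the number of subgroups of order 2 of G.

|G| = 36 and 2 | 36, so subgroups of order 2 are possible by Lagrange.
The subgroups of order 2 are: {(0,0), (2,0)}.
So G has 1 subgroup of order 2.

1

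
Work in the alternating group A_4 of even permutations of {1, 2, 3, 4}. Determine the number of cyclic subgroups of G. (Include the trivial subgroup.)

8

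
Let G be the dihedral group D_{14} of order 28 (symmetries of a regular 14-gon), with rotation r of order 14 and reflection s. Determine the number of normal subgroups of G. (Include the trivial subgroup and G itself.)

G has 28 subgroups. Checking conjugation-invariance by order — order 1: 1/1 normal; order 2: 1/15 normal; order 4: 0/7 normal; order 7: 1/1 normal; order 14: 3/3 normal; order 28: 1/1 normal.
Total normal subgroups: 7.

7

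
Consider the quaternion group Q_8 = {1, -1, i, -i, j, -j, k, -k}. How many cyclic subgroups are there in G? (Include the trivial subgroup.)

5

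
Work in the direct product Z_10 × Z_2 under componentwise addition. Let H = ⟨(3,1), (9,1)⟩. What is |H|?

|⟨(3,1)⟩| = 10 and |⟨(9,1)⟩| = 10, so |H| is a multiple of lcm(10, 10) = 10 and divides |G| = 20.
Closing under the operation: H = {(0,0), (1,1), (2,0), (3,1), (4,0), (5,1), (6,0), (7,1), (8,0), (9,1)}, so |H| = 10.

10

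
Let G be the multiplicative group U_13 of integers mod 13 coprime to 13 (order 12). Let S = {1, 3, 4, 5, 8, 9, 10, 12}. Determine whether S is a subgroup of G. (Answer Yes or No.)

No

|S| = 8 does not divide |G| = 12, so by Lagrange S is not a subgroup.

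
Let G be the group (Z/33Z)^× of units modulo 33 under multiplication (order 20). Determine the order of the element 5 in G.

10

Compute successive powers of 5 mod 33: 5, 25, 26, 31, 23, 16, 14, 4, …; 5^10 ≡ 1 (mod 33).
So |⟨5⟩| = 10.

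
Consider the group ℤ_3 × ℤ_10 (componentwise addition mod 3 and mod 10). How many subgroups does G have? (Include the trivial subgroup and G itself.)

|G| = 30, so by Lagrange every subgroup order divides 30. Divisors: 1, 2, 3, 5, 6, 10, 15, 30.
Subgroups by order — order 1: 1; order 2: 1; order 3: 1; order 5: 1; order 6: 1; order 10: 1; order 15: 1; order 30: 1.
Total: 1 + 1 + 1 + 1 + 1 + 1 + 1 + 1 = 8.

8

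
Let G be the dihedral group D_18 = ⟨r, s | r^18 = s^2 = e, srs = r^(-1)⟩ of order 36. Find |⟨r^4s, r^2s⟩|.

|⟨r^4s⟩| = 2 and |⟨r^2s⟩| = 2, so |H| is a multiple of lcm(2, 2) = 2 and divides |G| = 36.
Closing under the operation: H = {e, r^2, r^4, r^6, r^8, r^10, r^12, r^14, r^16, s, r^2s, r^4s, r^6s, r^8s, r^10s, r^12s, r^14s, r^16s}, so |H| = 18.

18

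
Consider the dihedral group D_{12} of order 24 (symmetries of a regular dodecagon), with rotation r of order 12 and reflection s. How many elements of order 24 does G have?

No element of G has order 24 (even though 24 | 24).

0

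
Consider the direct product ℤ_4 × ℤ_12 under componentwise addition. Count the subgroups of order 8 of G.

3

|G| = 48 and 8 | 48, so subgroups of order 8 are possible by Lagrange.
The subgroups of order 8 are: {(0,0), (0,3), (0,6), (0,9), (2,0), (2,3), (2,6), (2,9)}; {(0,0), (0,6), (1,0), (1,6), (2,0), (2,6), (3,0), (3,6)}; {(0,0), (0,6), (1,3), (1,9), (2,0), (2,6), (3,3), (3,9)}.
So G has 3 subgroups of order 8.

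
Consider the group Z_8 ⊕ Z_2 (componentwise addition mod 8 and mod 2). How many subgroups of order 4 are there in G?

3

|G| = 16 and 4 | 16, so subgroups of order 4 are possible by Lagrange.
The subgroups of order 4 are: {(0,0), (0,1), (4,0), (4,1)}; {(0,0), (2,0), (4,0), (6,0)}; {(0,0), (2,1), (4,0), (6,1)}.
So G has 3 subgroups of order 4.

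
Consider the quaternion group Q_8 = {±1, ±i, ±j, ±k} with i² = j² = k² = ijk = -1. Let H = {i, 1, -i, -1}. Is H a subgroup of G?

|H| = 4 divides |G| = 8, consistent with Lagrange.
H contains the identity, every element's inverse is in H, and H is closed under ·: it is a subgroup.
In fact H = ⟨-i⟩.

Yes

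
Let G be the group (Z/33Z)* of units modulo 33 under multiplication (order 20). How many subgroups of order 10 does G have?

3

|G| = 20 and 10 | 20, so subgroups of order 10 are possible by Lagrange.
The subgroups of order 10 are: {1, 4, 7, 10, 13, 16, 19, 25, 28, 31}; {1, 4, 5, 14, 16, 20, 23, 25, 26, 31}; {1, 2, 4, 8, 16, 17, 25, 29, 31, 32}.
So G has 3 subgroups of order 10.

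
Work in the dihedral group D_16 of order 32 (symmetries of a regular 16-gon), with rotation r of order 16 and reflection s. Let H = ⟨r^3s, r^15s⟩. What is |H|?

|⟨r^3s⟩| = 2 and |⟨r^15s⟩| = 2, so |H| is a multiple of lcm(2, 2) = 2 and divides |G| = 32.
Closing under the operation: H = {e, r^4, r^8, r^12, r^3s, r^7s, r^11s, r^15s}, so |H| = 8.

8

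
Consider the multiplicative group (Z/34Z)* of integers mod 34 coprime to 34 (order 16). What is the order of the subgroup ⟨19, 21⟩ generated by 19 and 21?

8

|⟨19⟩| = 8 and |⟨21⟩| = 4, so |H| is a multiple of lcm(8, 4) = 8 and divides |G| = 16.
Closing under the operation: H = {1, 9, 13, 15, 19, 21, 25, 33}, so |H| = 8.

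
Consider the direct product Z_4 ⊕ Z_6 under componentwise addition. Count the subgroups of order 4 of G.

3

|G| = 24 and 4 | 24, so subgroups of order 4 are possible by Lagrange.
The subgroups of order 4 are: {(0,0), (0,3), (2,0), (2,3)}; {(0,0), (1,0), (2,0), (3,0)}; {(0,0), (1,3), (2,0), (3,3)}.
So G has 3 subgroups of order 4.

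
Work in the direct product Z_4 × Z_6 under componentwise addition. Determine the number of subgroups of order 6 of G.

3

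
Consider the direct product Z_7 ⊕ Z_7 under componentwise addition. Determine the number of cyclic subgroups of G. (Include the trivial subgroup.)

Each element a generates a cyclic subgroup ⟨a⟩; distinct elements may generate the same one (a cyclic group of order d has φ(d) generators).
Cyclic subgroups by order — order 1: 1; order 7: 8.
Total: 9.

9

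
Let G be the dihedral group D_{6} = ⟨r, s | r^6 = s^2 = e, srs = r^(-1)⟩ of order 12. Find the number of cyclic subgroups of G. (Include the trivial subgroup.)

10

Group the elements of G by the cyclic subgroup they generate; each cyclic subgroup of order d accounts for φ(d) elements.
Cyclic subgroups by order — order 1: 1; order 2: 7; order 3: 1; order 6: 1.
Total: 10.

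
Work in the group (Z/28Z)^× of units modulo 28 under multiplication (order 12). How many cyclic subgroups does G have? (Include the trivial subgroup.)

8

Group the elements of G by the cyclic subgroup they generate; each cyclic subgroup of order d accounts for φ(d) elements.
Cyclic subgroups by order — order 1: 1; order 2: 3; order 3: 1; order 6: 3.
Total: 8.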